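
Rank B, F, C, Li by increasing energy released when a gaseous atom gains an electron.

B < Li < C < F

Adding an electron releases more energy for atoms nearer the top right (short of the noble gases).
All lie in period 2; the across-period trend (electron affinity increases left to right) applies, with the exception below.
Note the exception: Li has a higher electron affinity than B, contrary to the simple trend — B's ns²np¹ configuration gives only a small electron affinity — the sparsely filled np subshell binds an added electron weakly.
Tabulated electron affinity (kJ/mol): Li 60, B 27, C 122, F 328.
So from lowest to highest: B < Li < C < F.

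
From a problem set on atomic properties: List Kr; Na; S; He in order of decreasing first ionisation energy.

He is in period 1, group 18; Na is in period 3, group 1; S is in period 3, group 16; Kr is in period 4, group 18.
Across a period the outer electron is held more tightly (higher IE₁); down a group it sits in a higher shell, more shielded, and comes off more easily.
Here both period and group differ, so the two effects have to be weighed against each other.
S > Na: both are in period 3; the period trend gives S the larger value.
Kr > S: period and group pull opposite ways; the across-period shift dominates (1351 vs 1000 kJ/mol).
He > Kr: they share group 18; the group trend gives He the larger value.
Tabulated first ionization energy (kJ/mol): He 2372, Na 496, S 1000, Kr 1351.
So from highest to lowest: He > Kr > S > Na.

He > Kr > S > Na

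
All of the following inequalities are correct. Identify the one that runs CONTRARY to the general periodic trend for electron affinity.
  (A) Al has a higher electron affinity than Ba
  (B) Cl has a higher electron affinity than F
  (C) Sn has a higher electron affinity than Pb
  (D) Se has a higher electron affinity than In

(B)

The general trend: electron affinity increases across a period and decreases down a group.
(A) Al (period 3, group 13) vs Ba (period 6, group 2): the stated order agrees with the simple trend.
(B) Cl (period 3, group 17) vs F (period 2, group 17): the stated order contradicts the simple trend.
(C) Sn (period 5, group 14) vs Pb (period 6, group 14): the stated order agrees with the simple trend.
(D) Se (period 4, group 16) vs In (period 5, group 13): the stated order agrees with the simple trend.
The exception is (B): F's small 2p subshell makes the incoming electron feel strong e⁻–e⁻ repulsion, so Cl actually releases more energy on gaining an electron.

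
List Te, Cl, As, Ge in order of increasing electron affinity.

As < Ge < Te < Cl

Cl is in period 3, group 17; Ge is in period 4, group 14; As is in period 4, group 15; Te is in period 5, group 16.
Electron affinity generally becomes more exothermic across a period toward the halogens and less exothermic down a group.
Here both period and group differ, so the two effects have to be weighed against each other.
Ge > As: this pair runs against the simple trend — see the exception note.
Te > Ge: period and group pull opposite ways; the across-period shift dominates (190 vs 119 kJ/mol).
Cl > Te: both effects reinforce here, so Cl is clearly the higher of the two.
Note the exception: Ge has a higher electron affinity than As, contrary to the simple trend — adding an electron to As's half-filled 4p³ is unfavourable, so Ge (4p²) has the more exothermic EA.
Tabulated electron affinity (kJ/mol): Cl 349, Ge 119, As 78, Te 190.
So from lowest to highest: As < Ge < Te < Cl.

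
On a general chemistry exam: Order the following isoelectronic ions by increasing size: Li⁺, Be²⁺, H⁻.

All of these have 2 electrons, so size is governed by nuclear charge alone: the more protons, the stronger the pull on the same electron cloud, and the smaller the ion.
Nuclear charges: Be²⁺ (Z=4), Li⁺ (Z=3), H⁻ (Z=1).
Smallest to largest: Be²⁺ < Li⁺ < H⁻.

Be²⁺ < Li⁺ < H⁻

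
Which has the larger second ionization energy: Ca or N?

The second ionization energy removes an electron from the +1 ion. For each element: Ca⁺ still has 1 valence electron; N⁺ still has 4 valence electrons.
All are still removing valence electrons, so compare the +1 ions as you would atoms: IE_2 generally rises across a period (higher Z_eff) and falls down a group (larger shell), subject to the usual subshell exceptions.
Valence configurations: Ca⁺ [Ar]4s¹, N⁺ [He]2s²2p².
The numbers (kJ/mol): Ca 1145, N 2856.
So the second ionization energies run Ca < N.

N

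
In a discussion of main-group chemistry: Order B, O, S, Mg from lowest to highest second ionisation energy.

After 1 electron has been removed, what remains? B⁺ still has 2 valence electrons; O⁺ still has 5 valence electrons; S⁺ still has 5 valence electrons; Mg⁺ still has 1 valence electron.
All are still removing valence electrons, so compare the +1 ions as you would atoms: IE_2 generally rises across a period (higher Z_eff) and falls down a group (larger shell), subject to the usual subshell exceptions.
Valence configurations: B⁺ [He]2s², O⁺ [He]2s²2p³, S⁺ [Ne]3s²3p³, Mg⁺ [Ne]3s¹.
Tabulated IE_2 (kJ/mol): B 2427, O 3388, S 2252, Mg 1451.
Overall IE_2 order: Mg < S < B < O.

Mg, S, B, O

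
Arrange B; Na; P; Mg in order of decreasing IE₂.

Na, B, P, Mg

IE_2 is the cost of taking one more electron from the +1 cation: B⁺ still has 2 valence electrons; Na⁺ is the bare [Ne] core; P⁺ still has 4 valence electrons; Mg⁺ still has 1 valence electron.
Breaking into a closed-shell core is much more expensive than removing a leftover valence electron — Na has the largest IE_2 here.
Valence configurations: B⁺ [He]2s², P⁺ [Ne]3s²3p², Mg⁺ [Ne]3s¹.
The numbers (kJ/mol): B 2427, Na 4562, P 1907, Mg 1451.
Hence IE_2: Mg < P < B < Na.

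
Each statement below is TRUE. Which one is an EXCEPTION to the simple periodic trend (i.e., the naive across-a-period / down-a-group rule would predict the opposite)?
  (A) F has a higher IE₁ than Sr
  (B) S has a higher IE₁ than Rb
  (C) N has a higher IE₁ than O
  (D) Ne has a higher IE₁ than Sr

The general trend: IE₁ increases across a period and decreases down a group.
(A) F (period 2, group 17) vs Sr (period 5, group 2): the stated order agrees with the simple trend.
(B) S (period 3, group 16) vs Rb (period 5, group 1): the stated order agrees with the simple trend.
(C) N (period 2, group 15) vs O (period 2, group 16): the stated order contradicts the simple trend.
(D) Ne (period 2, group 18) vs Sr (period 5, group 2): the stated order agrees with the simple trend.
The exception is (C): pairing an electron in O's 2p⁴ costs repulsion energy, so O ionizes more easily than half-filled N (2p³).

(C)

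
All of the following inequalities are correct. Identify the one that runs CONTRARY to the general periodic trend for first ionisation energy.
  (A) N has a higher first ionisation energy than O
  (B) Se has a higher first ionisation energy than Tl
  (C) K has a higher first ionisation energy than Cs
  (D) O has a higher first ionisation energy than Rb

(A)

The general trend: first ionisation energy increases across a period and decreases down a group.
(A) N (period 2, group 15) vs O (period 2, group 16): the stated order contradicts the simple trend.
(B) Se (period 4, group 16) vs Tl (period 6, group 13): the stated order agrees with the simple trend.
(C) K (period 4, group 1) vs Cs (period 6, group 1): the stated order agrees with the simple trend.
(D) O (period 2, group 16) vs Rb (period 5, group 1): the stated order agrees with the simple trend.
The exception is (A): pairing an electron in O's 2p⁴ costs repulsion energy, so O ionizes more easily than half-filled N (2p³).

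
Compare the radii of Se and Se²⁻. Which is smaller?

Se

Forming Se²⁻ adds 2 electrons to Se. More electron–electron repulsion in the same shell, with unchanged nuclear charge, lets the cloud expand.
An anion is larger than its parent atom: Se²⁻ > Se.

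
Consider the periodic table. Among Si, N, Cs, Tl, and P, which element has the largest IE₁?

Removing the outermost electron gets harder across a period and easier down a group.
Neither a single period nor a single group — weigh both effects.
Tl > Cs: both are in period 6; the period trend gives Tl the larger value.
Si > Tl: both effects reinforce here, so Si is clearly the higher of the two.
P > Si: both are in period 3; the period trend gives P the larger value.
N > P: N sits above P in group 15, so the down-group effect alone puts N higher.
For reference (kJ/mol): N 1402, Si 786, P 1012, Cs 376, Tl 589.
The largest IE₁ among these belongs to N.

N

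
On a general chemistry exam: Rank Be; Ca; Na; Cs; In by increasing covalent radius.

Be, In, Na, Ca, Cs

Be is in period 2, group 2; Na is in period 3, group 1; Ca is in period 4, group 2; In is in period 5, group 13; Cs is in period 6, group 1.
Across a period the added protons contract the valence shell; down a group each new principal shell makes the atom larger.
Here both period and group differ, so the two effects have to be weighed against each other.
In > Be: period and group pull opposite ways; the down-group shift dominates (142 vs 102 pm).
Na > In: the two effects oppose for this pair; the across-period effect wins (155 vs 142 pm).
Ca > Na: period and group pull opposite ways; the down-group shift dominates (171 vs 155 pm).
Cs > Ca: both effects reinforce here, so Cs is clearly the larger of the two.
Approximate values (pm): Be 102, Na 155, Ca 171, In 142, Cs 232.
So from smallest to largest: Be < In < Na < Ca < Cs.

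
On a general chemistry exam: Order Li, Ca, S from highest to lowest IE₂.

Li > S > Ca

After 1 electron has been removed, what remains? Li⁺ is the bare [He] core; Ca⁺ still has 1 valence electron; S⁺ still has 5 valence electrons.
Pulling an electron out of a noble-gas core costs far more than removing a remaining valence electron, so Li sits at the high end of IE_2.
Valence configurations: Ca⁺ [Ar]4s¹, S⁺ [Ne]3s²3p³.
Tabulated IE_2 (kJ/mol): Li 7298, Ca 1145, S 2252.
Putting it together, IE_2: Ca < S < Li.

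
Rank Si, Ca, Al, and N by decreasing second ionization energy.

N > Al > Si > Ca

IE_2 is the cost of taking one more electron from the +1 cation: Si⁺ still has 3 valence electrons; Ca⁺ still has 1 valence electron; Al⁺ still has 2 valence electrons; N⁺ still has 4 valence electrons.
All are still removing valence electrons, so compare the +1 ions as you would atoms: IE_2 generally rises across a period (higher Z_eff) and falls down a group (larger shell), subject to the usual subshell exceptions.
Valence configurations: Si⁺ [Ne]3s²3p¹, Ca⁺ [Ar]4s¹, Al⁺ [Ne]3s², N⁺ [He]2s²2p².
Si⁺ loses a lone 3p electron whereas Al⁺ must break into a filled 3s² pair, so IE_2(Al) > IE_2(Si) even though Si has the higher nuclear charge.
Approximate IE_2 values (kJ/mol): Si 1577, Ca 1145, Al 1817, N 2856.
Putting it together, IE_2: Ca < Si < Al < N.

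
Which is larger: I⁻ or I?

Forming I⁻ adds 1 electron to I. More electron–electron repulsion in the same shell, with unchanged nuclear charge, lets the cloud expand.
An anion is larger than its parent atom: I⁻ > I.

I⁻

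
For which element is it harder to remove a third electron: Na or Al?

IE_3 is the cost of taking one more electron from the +2 cation: Na²⁺ is already 1 electron into the core; Al²⁺ still has 1 valence electron.
Core electrons are held far more tightly than valence electrons, so Na tops the IE_3 order.
Approximate IE_3 values (kJ/mol): Na 6910, Al 2745.
Hence IE_3: Al < Na.

Na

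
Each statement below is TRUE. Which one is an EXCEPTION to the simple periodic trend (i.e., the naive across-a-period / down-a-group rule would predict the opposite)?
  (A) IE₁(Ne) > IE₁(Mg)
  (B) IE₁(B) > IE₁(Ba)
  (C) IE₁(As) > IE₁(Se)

The general trend: first ionization energy increases across a period and decreases down a group.
(A) Ne (period 2, group 18) vs Mg (period 3, group 2): the stated order agrees with the simple trend.
(B) B (period 2, group 13) vs Ba (period 6, group 2): the stated order agrees with the simple trend.
(C) As (period 4, group 15) vs Se (period 4, group 16): the stated order contradicts the simple trend.
The exception is (C): Se (4p⁴) ionizes more easily than half-filled As (4p³).

(C)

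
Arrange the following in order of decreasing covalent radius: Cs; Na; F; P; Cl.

Cs, Na, P, Cl, F

F is in period 2, group 17; Na is in period 3, group 1; P is in period 3, group 15; Cl is in period 3, group 17; Cs is in period 6, group 1.
Atomic radius shrinks across a period as nuclear charge pulls the same shell inward, and grows down a group as new shells are added.
Here both period and group differ, so the two effects have to be weighed against each other.
Cl > F: they share group 17; the group trend gives Cl the larger value.
P > Cl: both are in period 3; the period trend gives P the larger value.
Na > P: both are in period 3; the period trend gives Na the larger value.
Cs > Na: they share group 1; the group trend gives Cs the larger value.
For reference (pm): F 64, Na 155, P 111, Cl 99, Cs 232.
So from largest to smallest: Cs > Na > P > Cl > F.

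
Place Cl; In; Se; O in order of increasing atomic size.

O is in period 2, group 16; Cl is in period 3, group 17; Se is in period 4, group 16; In is in period 5, group 13.
Atomic radius shrinks across a period as nuclear charge pulls the same shell inward, and grows down a group as new shells are added.
Here both period and group differ, so the two effects have to be weighed against each other.
Cl > O: the two effects oppose for this pair; the down-group effect wins (99 vs 63 pm).
Se > Cl: relative to Cl, both the across-period and down-group shifts push Se's atomic radius up.
In > Se: relative to Se, both the across-period and down-group shifts push In's atomic radius up.
For reference (pm): O 63, Cl 99, Se 116, In 142.
So from smallest to largest: O < Cl < Se < In.

O, Cl, Se, In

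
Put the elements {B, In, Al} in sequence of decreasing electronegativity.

B > In > Al

B is in period 2, group 13; Al is in period 3, group 13; In is in period 5, group 13.
EN rises left→right (higher Z_eff, smaller atoms) and falls top→bottom (larger, more shielded atoms).
All are in group 13; the group trend (electronegativity increases up the group) applies, with the exception below.
Note the exception: In has a higher electronegativity than Al, contrary to the simple trend — poor shielding by filled d (and f) subshells raises the heavier element's effective nuclear charge more than the simple down-group trend predicts.
Tabulated electronegativity (Pauling): B 2.04, Al 1.61, In 1.78.
So from highest to lowest: B > In > Al.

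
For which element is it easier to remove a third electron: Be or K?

K

The third ionization energy removes an electron from the +2 ion. For each element: Be²⁺ is the bare [He] core; K²⁺ is already 1 electron into the core.
All of these are removing an electron from a noble-gas core or deeper; the smaller core (lower principal quantum number) is held far more tightly, and within a period the higher nuclear charge binds the same core more tightly.
Tabulated IE_3 (kJ/mol): Be 14849, K 4420.
Hence IE_3: K < Be.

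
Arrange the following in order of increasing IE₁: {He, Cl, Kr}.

He is in period 1, group 18; Cl is in period 3, group 17; Kr is in period 4, group 18.
First ionization energy rises across a period (greater Z_eff holds electrons more tightly) and falls down a group (valence electrons are farther from the nucleus).
Neither a single period nor a single group — weigh both effects.
Kr > Cl: the two effects oppose for this pair; the across-period effect wins (1351 vs 1251 kJ/mol).
He > Kr: they share group 18; the group trend gives He the larger value.
For reference (kJ/mol): He 2372, Cl 1251, Kr 1351.
So from lowest to highest: Cl < Kr < He.

Cl, Kr, He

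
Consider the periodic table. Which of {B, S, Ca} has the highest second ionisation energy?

B

Consider each +1 ion: B⁺ still has 2 valence electrons; S⁺ still has 5 valence electrons; Ca⁺ still has 1 valence electron.
All are still removing valence electrons, so compare the +1 ions as you would atoms: IE_2 generally rises across a period (higher Z_eff) and falls down a group (larger shell), subject to the usual subshell exceptions.
Valence configurations: B⁺ [He]2s², S⁺ [Ne]3s²3p³, Ca⁺ [Ar]4s¹.
The numbers (kJ/mol): B 2427, S 2252, Ca 1145.
Overall IE_2 order: Ca < S < B.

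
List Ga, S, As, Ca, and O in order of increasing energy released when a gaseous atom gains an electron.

EA tends to increase across a period and decrease down a group, though the pattern is less regular than for IE or radius.
Neither a single period nor a single group — weigh both effects.
Ga > Ca: both are in period 4; the period trend gives Ga the larger value.
As > Ga: both are in period 4; the period trend gives As the larger value.
O > As: relative to As, both the across-period and down-group shifts push O's electron affinity up.
S > O: this pair runs against the simple trend — see the exception note.
Note the exception: S has a higher electron affinity than O, contrary to the simple trend — the compact 2p subshell of O repels the added electron more than S's larger 3p does.
Approximate values (kJ/mol): O 141, S 200, Ca 2, Ga 29, As 78.
So from lowest to highest: Ca < Ga < As < O < S.

Ca < Ga < As < O < S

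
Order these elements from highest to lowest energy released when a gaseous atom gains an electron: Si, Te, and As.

Te > Si > As

Si is in period 3, group 14; As is in period 4, group 15; Te is in period 5, group 16.
Electron affinity generally becomes more exothermic across a period toward the halogens and less exothermic down a group.
A diagonal step moves right (one effect) and down (the opposite effect) at once.
Si > As: the two effects oppose for this pair; the down-group effect wins (134 vs 78 kJ/mol).
Te > Si: the two effects oppose for this pair; the across-period effect wins (190 vs 134 kJ/mol).
Tabulated electron affinity (kJ/mol): Si 134, As 78, Te 190.
So from highest to lowest: Te > Si > As.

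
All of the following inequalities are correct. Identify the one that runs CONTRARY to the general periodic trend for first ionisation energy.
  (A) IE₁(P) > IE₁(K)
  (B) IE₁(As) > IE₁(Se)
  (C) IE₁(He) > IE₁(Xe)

(B)

The general trend: first ionisation energy increases across a period and decreases down a group.
(A) P (period 3, group 15) vs K (period 4, group 1): the stated order agrees with the simple trend.
(B) As (period 4, group 15) vs Se (period 4, group 16): the stated order contradicts the simple trend.
(C) He (period 1, group 18) vs Xe (period 5, group 18): the stated order agrees with the simple trend.
The exception is (B): Se (4p⁴) ionizes more easily than half-filled As (4p³).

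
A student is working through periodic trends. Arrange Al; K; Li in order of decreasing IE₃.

The third ionization energy removes an electron from the +2 ion. For each element: Al²⁺ still has 1 valence electron; K²⁺ is already 1 electron into the core; Li²⁺ is already 1 electron into the core.
Pulling an electron out of a noble-gas core costs far more than removing a remaining valence electron, so K and Li sit at the high end of IE_3.
Tabulated IE_3 (kJ/mol): Al 2745, K 4420, Li 11815.
So the third ionization energies run Al < K < Li.

Li > K > Al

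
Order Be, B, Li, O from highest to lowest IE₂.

Li > O > B > Be

IE_2 is the cost of taking one more electron from the +1 cation: Be⁺ still has 1 valence electron; B⁺ still has 2 valence electrons; Li⁺ is the bare [He] core; O⁺ still has 5 valence electrons.
Breaking into a closed-shell core is much more expensive than removing a leftover valence electron — Li has the largest IE_2 here.
Valence configurations: Be⁺ [He]2s¹, B⁺ [He]2s², O⁺ [He]2s²2p³.
Tabulated IE_2 (kJ/mol): Be 1757, B 2427, Li 7298, O 3388.
So the second ionization energies run Be < B < O < Li.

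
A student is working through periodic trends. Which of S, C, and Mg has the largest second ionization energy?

C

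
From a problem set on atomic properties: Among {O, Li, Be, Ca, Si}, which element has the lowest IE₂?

After 1 electron has been removed, what remains? O⁺ still has 5 valence electrons; Li⁺ is the bare [He] core; Be⁺ still has 1 valence electron; Ca⁺ still has 1 valence electron; Si⁺ still has 3 valence electrons.
Pulling an electron out of a noble-gas core costs far more than removing a remaining valence electron, so Li sits at the high end of IE_2.
Valence configurations: O⁺ [He]2s²2p³, Be⁺ [He]2s¹, Ca⁺ [Ar]4s¹, Si⁺ [Ne]3s²3p¹.
The numbers (kJ/mol): O 3388, Li 7298, Be 1757, Ca 1145, Si 1577.
Hence IE_2: Ca < Si < Be < O < Li.

Ca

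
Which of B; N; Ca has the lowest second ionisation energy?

Ca

Consider each +1 ion: B⁺ still has 2 valence electrons; N⁺ still has 4 valence electrons; Ca⁺ still has 1 valence electron.
All are still removing valence electrons, so compare the +1 ions as you would atoms: IE_2 generally rises across a period (higher Z_eff) and falls down a group (larger shell), subject to the usual subshell exceptions.
Valence configurations: B⁺ [He]2s², N⁺ [He]2s²2p², Ca⁺ [Ar]4s¹.
Tabulated IE_2 (kJ/mol): B 2427, N 2856, Ca 1145.
So the second ionization energies run Ca < B < N.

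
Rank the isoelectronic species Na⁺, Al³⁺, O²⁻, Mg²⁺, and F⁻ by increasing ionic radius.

Al³⁺ < Mg²⁺ < Na⁺ < F⁻ < O²⁻

All of these have 10 electrons, so size is governed by nuclear charge alone: the more protons, the stronger the pull on the same electron cloud, and the smaller the ion.
Nuclear charges: Al³⁺ (Z=13), Mg²⁺ (Z=12), Na⁺ (Z=11), F⁻ (Z=9), O²⁻ (Z=8).
Smallest to largest: Al³⁺ < Mg²⁺ < Na⁺ < F⁻ < O²⁻.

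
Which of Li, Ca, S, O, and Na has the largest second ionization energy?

Li

Consider each +1 ion: Li⁺ is the bare [He] core; Ca⁺ still has 1 valence electron; S⁺ still has 5 valence electrons; O⁺ still has 5 valence electrons; Na⁺ is the bare [Ne] core.
Breaking into a closed-shell core is much more expensive than removing a leftover valence electron — Na and Li have the largest IE_2 here.
Valence configurations: Ca⁺ [Ar]4s¹, S⁺ [Ne]3s²3p³, O⁺ [He]2s²2p³.
The numbers (kJ/mol): Li 7298, Ca 1145, S 2252, O 3388, Na 4562.
Overall IE_2 order: Ca < S < O < Na < Li.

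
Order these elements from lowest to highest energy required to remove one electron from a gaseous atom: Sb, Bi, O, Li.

Li < Bi < Sb < O

Li is in period 2, group 1; O is in period 2, group 16; Sb is in period 5, group 15; Bi is in period 6, group 15.
First ionization energy rises across a period (greater Z_eff holds electrons more tightly) and falls down a group (valence electrons are farther from the nucleus).
Neither a single period nor a single group — weigh both effects.
Bi > Li: the two effects oppose for this pair; the across-period effect wins (703 vs 520 kJ/mol).
Sb > Bi: they share group 15; the group trend gives Sb the larger value.
O > Sb: relative to Sb, both the across-period and down-group shifts push O's first ionization energy up.
For reference (kJ/mol): Li 520, O 1314, Sb 831, Bi 703.
So from lowest to highest: Li < Bi < Sb < O.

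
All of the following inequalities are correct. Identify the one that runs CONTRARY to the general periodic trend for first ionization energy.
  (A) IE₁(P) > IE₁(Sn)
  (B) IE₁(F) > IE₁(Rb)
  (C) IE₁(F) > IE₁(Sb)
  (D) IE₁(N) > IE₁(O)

The general trend: first ionization energy increases across a period and decreases down a group.
(A) P (period 3, group 15) vs Sn (period 5, group 14): the stated order agrees with the simple trend.
(B) F (period 2, group 17) vs Rb (period 5, group 1): the stated order agrees with the simple trend.
(C) F (period 2, group 17) vs Sb (period 5, group 15): the stated order agrees with the simple trend.
(D) N (period 2, group 15) vs O (period 2, group 16): the stated order contradicts the simple trend.
The exception is (D): pairing an electron in O's 2p⁴ costs repulsion energy, so O ionizes more easily than half-filled N (2p³).

(D)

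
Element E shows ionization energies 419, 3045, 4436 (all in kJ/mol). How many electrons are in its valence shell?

1

Look for the largest jump between consecutive ionization energies: IE2/IE1 ≈ 7.3, far larger than any earlier ratio.
That jump marks the point where a core electron is being removed. So the atom has 1 valence electron.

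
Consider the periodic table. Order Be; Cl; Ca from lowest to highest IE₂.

The second ionization energy removes an electron from the +1 ion. For each element: Be⁺ still has 1 valence electron; Cl⁺ still has 6 valence electrons; Ca⁺ still has 1 valence electron.
All are still removing valence electrons, so compare the +1 ions as you would atoms: IE_2 generally rises across a period (higher Z_eff) and falls down a group (larger shell), subject to the usual subshell exceptions.
Valence configurations: Be⁺ [He]2s¹, Cl⁺ [Ne]3s²3p⁴, Ca⁺ [Ar]4s¹.
Tabulated IE_2 (kJ/mol): Be 1757, Cl 2298, Ca 1145.
Putting it together, IE_2: Ca < Be < Cl.

Ca < Be < Cl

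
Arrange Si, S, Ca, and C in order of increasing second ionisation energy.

After 1 electron has been removed, what remains? Si⁺ still has 3 valence electrons; S⁺ still has 5 valence electrons; Ca⁺ still has 1 valence electron; C⁺ still has 3 valence electrons.
All are still removing valence electrons, so compare the +1 ions as you would atoms: IE_2 generally rises across a period (higher Z_eff) and falls down a group (larger shell), subject to the usual subshell exceptions.
Valence configurations: Si⁺ [Ne]3s²3p¹, S⁺ [Ne]3s²3p³, Ca⁺ [Ar]4s¹, C⁺ [He]2s²2p¹.
Approximate IE_2 values (kJ/mol): Si 1577, S 2252, Ca 1145, C 2353.
Putting it together, IE_2: Ca < Si < S < C.

Ca < Si < S < C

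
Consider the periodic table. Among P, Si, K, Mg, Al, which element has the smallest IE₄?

IE_4 is the cost of taking one more electron from the +3 cation: P³⁺ still has 2 valence electrons; Si³⁺ still has 1 valence electron; K³⁺ is already 2 electrons into the core; Mg³⁺ is already 1 electron into the core; Al³⁺ is the bare [Ne] core.
Core electrons are held far more tightly than valence electrons, so K, Mg and Al top the IE_4 order.
Valence configurations: P³⁺ [Ne]3s², Si³⁺ [Ne]3s¹.
Approximate IE_4 values (kJ/mol): P 4964, Si 4356, K 5877, Mg 10543, Al 11577.
Putting it together, IE_4: Si < P < K < Mg < Al.

Si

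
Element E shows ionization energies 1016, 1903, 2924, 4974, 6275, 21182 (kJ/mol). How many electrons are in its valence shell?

Look for the largest jump between consecutive ionization energies: IE6/IE5 ≈ 3.4, far larger than any earlier ratio.
That jump marks the point where a core electron is being removed. So the atom has 5 valence electrons.

5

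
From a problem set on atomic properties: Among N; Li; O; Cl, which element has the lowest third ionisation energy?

Consider each +2 ion: N²⁺ still has 3 valence electrons; Li²⁺ is already 1 electron into the core; O²⁺ still has 4 valence electrons; Cl²⁺ still has 5 valence electrons.
Breaking into a closed-shell core is much more expensive than removing a leftover valence electron — Li has the largest IE_3 here.
Valence configurations: N²⁺ [He]2s²2p¹, O²⁺ [He]2s²2p², Cl²⁺ [Ne]3s²3p³.
The numbers (kJ/mol): N 4578, Li 11815, O 5300, Cl 3822.
Putting it together, IE_3: Cl < N < O < Li.

Cl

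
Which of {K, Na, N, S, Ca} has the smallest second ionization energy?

Ca

After 1 electron has been removed, what remains? K⁺ is the bare [Ar] core; Na⁺ is the bare [Ne] core; N⁺ still has 4 valence electrons; S⁺ still has 5 valence electrons; Ca⁺ still has 1 valence electron.
Core electrons are held far more tightly than valence electrons, so K and Na top the IE_2 order.
Valence configurations: N⁺ [He]2s²2p², S⁺ [Ne]3s²3p³, Ca⁺ [Ar]4s¹.
Approximate IE_2 values (kJ/mol): K 3052, Na 4562, N 2856, S 2252, Ca 1145.
So the second ionization energies run Ca < S < N < K < Na.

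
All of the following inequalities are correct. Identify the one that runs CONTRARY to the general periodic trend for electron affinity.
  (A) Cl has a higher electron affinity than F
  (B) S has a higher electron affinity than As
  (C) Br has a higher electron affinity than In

(A)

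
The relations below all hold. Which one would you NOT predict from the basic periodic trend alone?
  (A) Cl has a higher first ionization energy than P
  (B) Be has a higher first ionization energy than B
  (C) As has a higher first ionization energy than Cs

(B)

The general trend: first ionization energy increases across a period and decreases down a group.
(A) Cl (period 3, group 17) vs P (period 3, group 15): the stated order agrees with the simple trend.
(B) Be (period 2, group 2) vs B (period 2, group 13): the stated order contradicts the simple trend.
(C) As (period 4, group 15) vs Cs (period 6, group 1): the stated order agrees with the simple trend.
The exception is (B): removing B's lone 2p electron is easier than breaking Be's filled 2s².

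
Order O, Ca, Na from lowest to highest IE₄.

Ca < O < Na

IE_4 is the cost of taking one more electron from the +3 cation: O³⁺ still has 3 valence electrons; Ca³⁺ is already 1 electron into the core; Na³⁺ is already 2 electrons into the core.
Usually core removal costs more than valence removal, but here the competition is close: a tightly held n=2 valence electron can cost more to remove than an n=3 core electron, so the actual values have to decide it.
The numbers (kJ/mol): O 7469, Ca 6491, Na 9543.
Hence IE_4: Ca < O < Na.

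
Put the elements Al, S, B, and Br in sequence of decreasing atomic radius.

Al > Br > S > B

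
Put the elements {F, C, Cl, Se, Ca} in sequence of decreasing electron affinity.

Cl > F > Se > C > Ca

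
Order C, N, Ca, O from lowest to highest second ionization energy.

Ca < C < N < O

IE_2 is the cost of taking one more electron from the +1 cation: C⁺ still has 3 valence electrons; N⁺ still has 4 valence electrons; Ca⁺ still has 1 valence electron; O⁺ still has 5 valence electrons.
All are still removing valence electrons, so compare the +1 ions as you would atoms: IE_2 generally rises across a period (higher Z_eff) and falls down a group (larger shell), subject to the usual subshell exceptions.
Valence configurations: C⁺ [He]2s²2p¹, N⁺ [He]2s²2p², Ca⁺ [Ar]4s¹, O⁺ [He]2s²2p³.
Approximate IE_2 values (kJ/mol): C 2353, N 2856, Ca 1145, O 3388.
Overall IE_2 order: Ca < C < N < O.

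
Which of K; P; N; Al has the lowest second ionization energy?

Al

Consider each +1 ion: K⁺ is the bare [Ar] core; P⁺ still has 4 valence electrons; N⁺ still has 4 valence electrons; Al⁺ still has 2 valence electrons.
Pulling an electron out of a noble-gas core costs far more than removing a remaining valence electron, so K sits at the high end of IE_2.
Valence configurations: P⁺ [Ne]3s²3p², N⁺ [He]2s²2p², Al⁺ [Ne]3s².
Approximate IE_2 values (kJ/mol): K 3052, P 1907, N 2856, Al 1817.
Hence IE_2: Al < P < N < K.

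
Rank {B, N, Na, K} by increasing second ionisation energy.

B < N < K < Na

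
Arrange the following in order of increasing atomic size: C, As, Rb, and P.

C < P < As < Rb

C is in period 2, group 14; P is in period 3, group 15; As is in period 4, group 15; Rb is in period 5, group 1.
Radius decreases left→right (rising Z_eff, same n) and increases top→bottom (higher n).
These span different periods and groups, so the two trends combine.
P > C: the two effects oppose for this pair; the down-group effect wins (111 vs 75 pm).
As > P: As sits below P in group 15, so the down-group effect alone puts As larger.
Rb > As: relative to As, both the across-period and down-group shifts push Rb's atomic radius up.
For reference (pm): C 75, P 111, As 121, Rb 210.
So from smallest to largest: C < P < As < Rb.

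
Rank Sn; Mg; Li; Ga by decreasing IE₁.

Li is in period 2, group 1; Mg is in period 3, group 2; Ga is in period 4, group 13; Sn is in period 5, group 14.
Removing the outermost electron gets harder across a period and easier down a group.
These sit on a diagonal, where the across-period and down-group effects partly cancel.
Ga > Li: period and group pull opposite ways; the across-period shift dominates (579 vs 520 kJ/mol).
Sn > Ga: period and group pull opposite ways; the across-period shift dominates (709 vs 579 kJ/mol).
Mg > Sn: the two effects oppose for this pair; the down-group effect wins (738 vs 709 kJ/mol).
For reference (kJ/mol): Li 520, Mg 738, Ga 579, Sn 709.
So from highest to lowest: Mg > Sn > Ga > Li.

Mg, Sn, Ga, Li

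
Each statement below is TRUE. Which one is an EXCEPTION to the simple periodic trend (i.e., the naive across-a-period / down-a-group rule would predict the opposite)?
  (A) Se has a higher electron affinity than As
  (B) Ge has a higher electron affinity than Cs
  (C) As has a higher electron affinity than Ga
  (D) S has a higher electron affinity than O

The general trend: electron affinity increases across a period and decreases down a group.
(A) Se (period 4, group 16) vs As (period 4, group 15): the stated order agrees with the simple trend.
(B) Ge (period 4, group 14) vs Cs (period 6, group 1): the stated order agrees with the simple trend.
(C) As (period 4, group 15) vs Ga (period 4, group 13): the stated order agrees with the simple trend.
(D) S (period 3, group 16) vs O (period 2, group 16): the stated order contradicts the simple trend.
The exception is (D): the compact 2p subshell of O repels the added electron more than S's larger 3p does.

(D)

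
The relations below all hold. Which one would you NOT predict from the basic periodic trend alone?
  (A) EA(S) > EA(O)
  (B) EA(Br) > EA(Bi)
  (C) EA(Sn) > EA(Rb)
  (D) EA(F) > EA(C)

(A)

The general trend: electron affinity increases across a period and decreases down a group.
(A) S (period 3, group 16) vs O (period 2, group 16): the stated order contradicts the simple trend.
(B) Br (period 4, group 17) vs Bi (period 6, group 15): the stated order agrees with the simple trend.
(C) Sn (period 5, group 14) vs Rb (period 5, group 1): the stated order agrees with the simple trend.
(D) F (period 2, group 17) vs C (period 2, group 14): the stated order agrees with the simple trend.
The exception is (A): the compact 2p subshell of O repels the added electron more than S's larger 3p does.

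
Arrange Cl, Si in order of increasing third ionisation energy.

Si < Cl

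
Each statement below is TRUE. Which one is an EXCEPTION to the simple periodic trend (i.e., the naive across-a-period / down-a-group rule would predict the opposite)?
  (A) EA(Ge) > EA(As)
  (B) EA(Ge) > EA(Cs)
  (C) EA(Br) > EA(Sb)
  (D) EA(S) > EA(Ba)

(A)

The general trend: electron affinity increases across a period and decreases down a group.
(A) Ge (period 4, group 14) vs As (period 4, group 15): the stated order contradicts the simple trend.
(B) Ge (period 4, group 14) vs Cs (period 6, group 1): the stated order agrees with the simple trend.
(C) Br (period 4, group 17) vs Sb (period 5, group 15): the stated order agrees with the simple trend.
(D) S (period 3, group 16) vs Ba (period 6, group 2): the stated order agrees with the simple trend.
The exception is (A): adding an electron to As's half-filled 4p³ is unfavourable, so Ge (4p²) has the more exothermic EA.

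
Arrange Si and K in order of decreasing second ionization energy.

The second ionization energy removes an electron from the +1 ion. For each element: Si⁺ still has 3 valence electrons; K⁺ is the bare [Ar] core.
Breaking into a closed-shell core is much more expensive than removing a leftover valence electron — K has the largest IE_2 here.
Tabulated IE_2 (kJ/mol): Si 1577, K 3052.
Hence IE_2: Si < K.

K > Si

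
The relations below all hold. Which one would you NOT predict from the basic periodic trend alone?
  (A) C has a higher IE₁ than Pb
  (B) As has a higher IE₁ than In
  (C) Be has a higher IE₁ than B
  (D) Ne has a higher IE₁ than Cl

(C)

The general trend: IE₁ increases across a period and decreases down a group.
(A) C (period 2, group 14) vs Pb (period 6, group 14): the stated order agrees with the simple trend.
(B) As (period 4, group 15) vs In (period 5, group 13): the stated order agrees with the simple trend.
(C) Be (period 2, group 2) vs B (period 2, group 13): the stated order contradicts the simple trend.
(D) Ne (period 2, group 18) vs Cl (period 3, group 17): the stated order agrees with the simple trend.
The exception is (C): removing B's lone 2p electron is easier than breaking Be's filled 2s².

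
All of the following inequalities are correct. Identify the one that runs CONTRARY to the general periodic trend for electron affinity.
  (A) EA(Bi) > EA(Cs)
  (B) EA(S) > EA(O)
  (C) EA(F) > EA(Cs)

(B)

The general trend: electron affinity increases across a period and decreases down a group.
(A) Bi (period 6, group 15) vs Cs (period 6, group 1): the stated order agrees with the simple trend.
(B) S (period 3, group 16) vs O (period 2, group 16): the stated order contradicts the simple trend.
(C) F (period 2, group 17) vs Cs (period 6, group 1): the stated order agrees with the simple trend.
The exception is (B): the compact 2p subshell of O repels the added electron more than S's larger 3p does.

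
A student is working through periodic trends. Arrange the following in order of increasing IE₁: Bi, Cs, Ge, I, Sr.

Cs < Sr < Bi < Ge < I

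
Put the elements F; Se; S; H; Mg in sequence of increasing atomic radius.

H is in period 1, group 1; F is in period 2, group 17; Mg is in period 3, group 2; S is in period 3, group 16; Se is in period 4, group 16.
Atomic radius shrinks across a period as nuclear charge pulls the same shell inward, and grows down a group as new shells are added.
Neither a single period nor a single group — weigh both effects.
F > H: the two effects oppose for this pair; the down-group effect wins (64 vs 32 pm).
S > F: relative to F, both the across-period and down-group shifts push S's atomic radius up.
Se > S: Se sits below S in group 16, so the down-group effect alone puts Se larger.
Mg > Se: the two effects oppose for this pair; the across-period effect wins (139 vs 116 pm).
For reference (pm): H 32, F 64, Mg 139, S 103, Se 116.
So from smallest to largest: H < F < S < Se < Mg.

H < F < S < Se < Mg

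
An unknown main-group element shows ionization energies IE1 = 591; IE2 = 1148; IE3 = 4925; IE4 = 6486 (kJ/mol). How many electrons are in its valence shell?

2

Look for the largest jump between consecutive ionization energies: IE3/IE2 ≈ 4.3, far larger than any earlier ratio.
That jump marks the point where a core electron is being removed. So the atom has 2 valence electrons.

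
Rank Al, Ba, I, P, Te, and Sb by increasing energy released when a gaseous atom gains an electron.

Ba, Al, P, Sb, Te, I

Al is in period 3, group 13; P is in period 3, group 15; Sb is in period 5, group 15; Te is in period 5, group 16; I is in period 5, group 17; Ba is in period 6, group 2.
Atoms with high Z_eff and room in the valence shell (especially the halogens) have the most exothermic electron affinities.
Neither a single period nor a single group — weigh both effects.
Al > Ba: both effects reinforce here, so Al is clearly the higher of the two.
P > Al: P lies to the right of Al in period 3, so the across-period effect alone puts P higher.
Sb > P: this pair runs against the simple trend — see the exception note.
Te > Sb: both are in period 5; the period trend gives Te the larger value.
I > Te: both are in period 5; the period trend gives I the larger value.
Note the exception: Sb has a higher electron affinity than P, contrary to the simple trend — both are half-filled np³, but the pairing/repulsion penalty for the added electron shrinks as the p orbitals become larger and more diffuse down the group, and for Sb that outweighs the weaker nuclear attraction.
For reference (kJ/mol): Al 42, P 72, Sb 103, Te 190, I 295, Ba 14.
So from lowest to highest: Ba < Al < P < Sb < Te < I.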